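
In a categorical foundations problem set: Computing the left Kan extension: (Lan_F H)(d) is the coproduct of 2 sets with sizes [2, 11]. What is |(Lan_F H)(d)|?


Pointwise, the left Kan extension (Lan_F H)(d) is the colimit, indexed
by the comma category (F downarrow d), of H composed with the
projection (F downarrow d) -> C. Here that colimit is given
as a coproduct (disjoint union) of sets, so its cardinality is the
sum of the sizes of the summands.
Coproduct of sets with sizes: 2 + 11
= 13

13


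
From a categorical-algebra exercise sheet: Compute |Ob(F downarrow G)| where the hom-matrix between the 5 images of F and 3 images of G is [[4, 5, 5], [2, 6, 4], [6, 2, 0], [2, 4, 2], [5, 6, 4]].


Objects of (F downarrow G) are triples (a, b, h: F(a)->G(b)).
The count equals the sum of all entries in the hom-matrix.
sum(row 0) = 14
sum(row 1) = 12
sum(row 2) = 8
sum(row 3) = 8
sum(row 4) = 15
Grand total = 57

57


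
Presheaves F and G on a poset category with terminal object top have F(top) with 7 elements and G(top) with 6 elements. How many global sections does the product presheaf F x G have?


Global sections of a presheaf on a poset with terminal top satisfy
Gamma(H) ~ H(top). Presheaves admit pointwise products, so
(F x G)(top) = F(top) x G(top) (Cartesian product).
|Gamma(F x G)| = |F(top)| * |G(top)| = 7 * 6 = 42.

42


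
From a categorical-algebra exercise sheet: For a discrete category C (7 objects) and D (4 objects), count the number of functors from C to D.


A functor from a discrete category C to D is determined by
where each object maps. Each of the 7 objects of C can map
to any of the 4 objects of D independently.
Number of functors = 4^7 = 16384

16384


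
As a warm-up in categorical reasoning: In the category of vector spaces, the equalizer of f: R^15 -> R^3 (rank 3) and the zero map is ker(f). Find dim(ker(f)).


The equalizer of f and the zero map is ker(f).
By the rank-nullity theorem: dim(ker(f)) = dim(domain) - rank(f).
dim(ker(f)) = 15 - 3 = 12

12


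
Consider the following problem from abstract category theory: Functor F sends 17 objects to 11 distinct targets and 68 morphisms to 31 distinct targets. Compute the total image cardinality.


The image of F consists of distinct objects and distinct morphisms.
|Im(F)| on objects = 11
|Im(F)| on morphisms = 31
Total image cardinality = 11 + 31 = 42

42


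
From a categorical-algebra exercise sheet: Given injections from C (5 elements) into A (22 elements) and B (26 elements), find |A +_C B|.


The pushout A +_C B identifies the images of C in A and B.
|A +_C B| = |A| + |B| - |C| (for injections).
= 22 + 26 - 5 = 43

43


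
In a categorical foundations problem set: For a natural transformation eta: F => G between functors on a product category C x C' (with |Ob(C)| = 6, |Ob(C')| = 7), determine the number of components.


A natural transformation eta: F => G assigns one component morphism per
object of the domain category.
The domain is the product category C x C', so
|Ob(C x C')| = |Ob(C)| * |Ob(C')| = 6 * 7 = 42.
Therefore eta has 42 component morphisms.

42


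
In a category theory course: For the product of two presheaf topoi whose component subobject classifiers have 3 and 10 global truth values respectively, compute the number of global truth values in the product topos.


In a product of presheaf topoi E_1 x E_2, the subobject classifier
is Omega = Omega_1 x Omega_2 (componentwise), so
|Omega(top)| = |Omega_1(top_1)| * |Omega_2(top_2)|.
= 3 * 10 = 30.

30


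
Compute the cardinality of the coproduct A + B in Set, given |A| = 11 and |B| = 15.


In Set, the coproduct A + B is the disjoint union.
|A + B| = |A| + |B| = 11 + 15 = 26

26


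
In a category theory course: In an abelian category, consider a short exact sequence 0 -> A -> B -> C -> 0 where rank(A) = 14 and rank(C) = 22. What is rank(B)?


For a short exact sequence 0 -> A -> B -> C -> 0,
rank is additive: rank(B) = rank(A) + rank(C).
rank(B) = 14 + 22 = 36

36


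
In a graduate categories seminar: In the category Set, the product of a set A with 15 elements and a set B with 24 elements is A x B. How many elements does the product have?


In Set, the product A x B is the Cartesian product.
By the universal property, |A x B| = |A| * |B|.
|A x B| = 15 * 24 = 360

360


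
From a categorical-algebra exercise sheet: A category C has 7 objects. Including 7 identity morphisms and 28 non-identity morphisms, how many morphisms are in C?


Each object has an identity morphism, giving 7 identities.
Adding the 28 non-identity morphisms:
Total = 7 + 28 = 35

35


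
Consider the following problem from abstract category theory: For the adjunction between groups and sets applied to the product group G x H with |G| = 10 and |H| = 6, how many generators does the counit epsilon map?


The counit epsilon_K: F(U(K)) -> K of the Free-Forgetful adjunction
maps |K| generators of F(U(K)) into K. For K = G x H (the product group),
|G x H| = |G| * |H|.
Total generators mapped = 10 * 6 = 60.

60


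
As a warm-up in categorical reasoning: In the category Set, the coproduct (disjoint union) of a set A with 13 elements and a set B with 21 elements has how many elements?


In Set, the coproduct A + B is the disjoint union.
|A + B| = |A| + |B| = 13 + 21 = 34

34


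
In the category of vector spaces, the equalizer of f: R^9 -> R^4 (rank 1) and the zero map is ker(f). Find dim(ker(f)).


The equalizer of f and the zero map is ker(f).
By the rank-nullity theorem: dim(ker(f)) = dim(domain) - rank(f).
dim(ker(f)) = 9 - 1 = 8

8


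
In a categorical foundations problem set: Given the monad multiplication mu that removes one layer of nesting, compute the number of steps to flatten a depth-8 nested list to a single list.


Each application of mu: T^2 -> T removes one layer of nesting.
Starting at depth 8 (i.e., T^8(X)), we need to reach T(X).
Number of mu applications = 8 - 1 = 7

7


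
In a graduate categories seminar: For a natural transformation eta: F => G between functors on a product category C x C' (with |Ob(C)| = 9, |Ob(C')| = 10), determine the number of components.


A natural transformation eta: F => G assigns one component morphism per
object of the domain category.
The domain is the product category C x C', so
|Ob(C x C')| = |Ob(C)| * |Ob(C')| = 9 * 10 = 90.
Therefore eta has 90 component morphisms.

90


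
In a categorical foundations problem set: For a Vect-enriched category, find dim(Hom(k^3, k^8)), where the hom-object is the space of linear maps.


In Vect-enriched categories, Hom(k^n, k^m) is the space of m x n matrices.
dim(Hom(k^3, k^8)) = 8 * 3 = 24

24


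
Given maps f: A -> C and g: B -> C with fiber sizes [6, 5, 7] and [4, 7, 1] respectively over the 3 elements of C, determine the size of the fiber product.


The pullback A x_C B consists of pairs (a, b) with f(a) = g(b).
For each element c in C, the fiber product has |f^-1(c)| * |g^-1(c)| elements.
Summing over C: 6 * 4 + 5 * 7 + 7 * 1
= 24 + 35 + 7 = 66

66


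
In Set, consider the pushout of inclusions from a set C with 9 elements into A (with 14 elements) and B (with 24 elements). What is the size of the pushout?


The pushout A +_C B identifies the images of C in A and B.
|A +_C B| = |A| + |B| - |C| (for injections).
= 14 + 24 - 9 = 29

29


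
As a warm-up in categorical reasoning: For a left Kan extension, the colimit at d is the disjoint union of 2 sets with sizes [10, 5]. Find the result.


Pointwise, the left Kan extension (Lan_F H)(d) is the colimit, indexed
by the comma category (F downarrow d), of H composed with the
projection (F downarrow d) -> C. Here that colimit is given
as a coproduct (disjoint union) of sets, so its cardinality is the
sum of the sizes of the summands.
Coproduct of sets with sizes: 10 + 5
= 15

15


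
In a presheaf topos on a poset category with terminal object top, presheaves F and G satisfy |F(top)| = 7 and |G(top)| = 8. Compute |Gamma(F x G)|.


Global sections of a presheaf on a poset with terminal top satisfy
Gamma(H) ~ H(top). Presheaves admit pointwise products, so
(F x G)(top) = F(top) x G(top) (Cartesian product).
|Gamma(F x G)| = |F(top)| * |G(top)| = 7 * 8 = 56.

56


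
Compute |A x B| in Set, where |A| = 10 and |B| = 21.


In Set, the product A x B is the Cartesian product.
By the universal property, |A x B| = |A| * |B|.
|A x B| = 10 * 21 = 210

210


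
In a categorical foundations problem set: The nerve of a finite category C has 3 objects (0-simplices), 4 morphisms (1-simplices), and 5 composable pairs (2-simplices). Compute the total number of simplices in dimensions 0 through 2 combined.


The 2-skeleton of the nerve N(C) consists of simplices in dimensions 0, 1, 2:
  |N(C)_0| = 3 (objects)
  |N(C)_1| = 4 (morphisms)
  |N(C)_2| = 5 (composable pairs)
Total = 3 + 4 + 5 = 12

12


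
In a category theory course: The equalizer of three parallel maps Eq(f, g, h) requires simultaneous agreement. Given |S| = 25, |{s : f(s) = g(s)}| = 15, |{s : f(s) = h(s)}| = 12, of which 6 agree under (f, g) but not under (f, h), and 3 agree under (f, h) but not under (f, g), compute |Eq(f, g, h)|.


Eq(f, g, h) is the triple-agreement set: points in S where all three
maps take the same value. Using inclusion-exclusion on the pairwise data:
Pair (f, g) agrees on 15 points; pair (f, h) on 12 points.
Points agreeing under (f, g) but not (f, h) = 6; under (f, h) but not (f, g) = 3.
Triple-agreement = agreement-in-(f, g) minus points that agree under (f, g) but not (f, h):
|Eq(f, g, h)| = 15 - 6 = 9
(cross-check via (f, h): 12 - 3 = 9.)

9


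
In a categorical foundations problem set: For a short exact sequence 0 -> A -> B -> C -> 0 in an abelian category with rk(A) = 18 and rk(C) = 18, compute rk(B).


For a short exact sequence 0 -> A -> B -> C -> 0,
rank is additive: rank(B) = rank(A) + rank(C).
rank(B) = 18 + 18 = 36

36


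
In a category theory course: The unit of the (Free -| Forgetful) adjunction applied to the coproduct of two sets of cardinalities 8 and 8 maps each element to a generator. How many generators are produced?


The unit eta_X: X -> U(F(X)) of the Free-Forgetful adjunction
maps each element of X to a generator of F(X). For X = S + T (disjoint
union in Set), |S + T| = |S| + |T|.
Total mappings = 8 + 8 = 16.

16


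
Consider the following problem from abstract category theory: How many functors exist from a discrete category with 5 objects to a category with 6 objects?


A functor from a discrete category C to D is determined by
where each object maps. Each of the 5 objects of C can map
to any of the 6 objects of D independently.
Number of functors = 6^5 = 7776

7776


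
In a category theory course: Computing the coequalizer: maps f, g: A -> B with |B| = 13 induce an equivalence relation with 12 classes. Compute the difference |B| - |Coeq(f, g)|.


The coequalizer Coeq(f, g) = B / ~ has one element per equivalence class.
|B| = 13, |Coeq(f, g)| = 12.
|B| - |Coeq(f, g)| = 13 - 12 = 1.

1


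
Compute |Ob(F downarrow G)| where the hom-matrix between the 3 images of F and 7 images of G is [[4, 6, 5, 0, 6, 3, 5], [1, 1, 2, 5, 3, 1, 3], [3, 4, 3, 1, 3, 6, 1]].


Objects of (F downarrow G) are triples (a, b, h: F(a)->G(b)).
The count equals the sum of all entries in the hom-matrix.
sum(row 0) = 29
sum(row 1) = 16
sum(row 2) = 21
Grand total = 66

66


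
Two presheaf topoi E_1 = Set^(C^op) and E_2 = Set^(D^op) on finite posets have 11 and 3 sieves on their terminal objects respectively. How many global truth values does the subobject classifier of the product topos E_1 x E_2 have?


In a product of presheaf topoi E_1 x E_2, the subobject classifier
is Omega = Omega_1 x Omega_2 (componentwise), so
|Omega(top)| = |Omega_1(top_1)| * |Omega_2(top_2)|.
= 11 * 3 = 33.

33


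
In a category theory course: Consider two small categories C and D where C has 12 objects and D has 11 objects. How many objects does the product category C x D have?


The product category C x D has objects that are pairs (c, d).
Number of pairs = |Ob(C)| * |Ob(D)| = 12 * 11 = 132

132


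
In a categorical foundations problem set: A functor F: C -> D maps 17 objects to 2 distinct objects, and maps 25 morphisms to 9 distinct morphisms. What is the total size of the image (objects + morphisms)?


The image of F consists of distinct objects and distinct morphisms.
|Im(F)| on objects = 2
|Im(F)| on morphisms = 9
Total image cardinality = 2 + 9 = 11

11


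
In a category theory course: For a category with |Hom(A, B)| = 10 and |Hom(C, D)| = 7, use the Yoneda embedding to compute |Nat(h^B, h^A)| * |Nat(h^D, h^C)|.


By the Yoneda lemma, Nat(h^B, h^A) is isomorphic to Hom(A, B),
so |Nat(h^B, h^A)| = |Hom(A, B)| and |Nat(h^D, h^C)| = |Hom(C, D)|.
|Hom(A, B)| = 10, |Hom(C, D)| = 7.
|Nat(h^B, h^A) x Nat(h^D, h^C)| = 10 * 7 = 70

70


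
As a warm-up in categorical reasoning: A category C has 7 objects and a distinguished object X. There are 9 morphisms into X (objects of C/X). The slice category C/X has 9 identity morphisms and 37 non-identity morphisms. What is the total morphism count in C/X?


In the slice category C/X, objects are morphisms to X.
Identity morphisms: 9 (one per object of C/X).
Non-identity morphisms: 37.
Total = 9 + 37 = 46

46


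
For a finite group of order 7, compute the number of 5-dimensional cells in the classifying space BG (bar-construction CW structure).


In the bar-construction CW model of BG, the n-cells are indexed by
n-tuples [g_1|...|g_n] of non-identity elements of G (degenerate
simplices with some g_i = e do not contribute cells), so there are
(|G| - 1)^n n-cells.
For dim = 5 with |G| = 7:
cells = (7 - 1)^5 = 6^5 = 7776

7776


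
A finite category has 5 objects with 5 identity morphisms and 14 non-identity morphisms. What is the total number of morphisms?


Each object has an identity morphism, giving 5 identities.
Adding the 14 non-identity morphisms:
Total = 5 + 14 = 19

19


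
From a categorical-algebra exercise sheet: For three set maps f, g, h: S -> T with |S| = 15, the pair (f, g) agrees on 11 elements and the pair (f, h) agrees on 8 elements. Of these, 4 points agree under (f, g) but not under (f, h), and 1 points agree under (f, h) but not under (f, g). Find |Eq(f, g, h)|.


Eq(f, g, h) is the triple-agreement set: points in S where all three
maps take the same value. Using inclusion-exclusion on the pairwise data:
Pair (f, g) agrees on 11 points; pair (f, h) on 8 points.
Points agreeing under (f, g) but not (f, h) = 4; under (f, h) but not (f, g) = 1.
Triple-agreement = agreement-in-(f, g) minus points that agree under (f, g) but not (f, h):
|Eq(f, g, h)| = 11 - 4 = 7
(cross-check via (f, h): 8 - 1 = 7.)

7


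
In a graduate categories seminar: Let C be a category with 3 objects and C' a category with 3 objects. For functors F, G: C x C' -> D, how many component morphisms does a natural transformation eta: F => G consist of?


A natural transformation eta: F => G assigns one component morphism per
object of the domain category.
The domain is the product category C x C', so
|Ob(C x C')| = |Ob(C)| * |Ob(C')| = 3 * 3 = 9.
Therefore eta has 9 component morphisms.

9


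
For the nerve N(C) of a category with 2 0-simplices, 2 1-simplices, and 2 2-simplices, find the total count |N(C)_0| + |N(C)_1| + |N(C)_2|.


The 2-skeleton of the nerve N(C) consists of simplices in dimensions 0, 1, 2:
  |N(C)_0| = 2 (objects)
  |N(C)_1| = 2 (morphisms)
  |N(C)_2| = 2 (composable pairs)
Total = 2 + 2 + 2 = 6

6


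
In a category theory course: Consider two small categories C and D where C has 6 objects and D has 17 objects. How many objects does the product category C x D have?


The product category C x D has objects that are pairs (c, d).
Number of pairs = |Ob(C)| * |Ob(D)| = 6 * 17 = 102

102


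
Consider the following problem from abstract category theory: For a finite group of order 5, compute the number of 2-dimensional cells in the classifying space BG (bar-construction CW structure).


In the bar-construction CW model of BG, the n-cells are indexed by
n-tuples [g_1|...|g_n] of non-identity elements of G (degenerate
simplices with some g_i = e do not contribute cells), so there are
(|G| - 1)^n n-cells.
For dim = 2 with |G| = 5:
cells = (5 - 1)^2 = 4^2 = 16

16


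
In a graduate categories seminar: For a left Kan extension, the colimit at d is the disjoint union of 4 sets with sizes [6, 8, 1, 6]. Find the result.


Pointwise, the left Kan extension (Lan_F H)(d) is the colimit, indexed
by the comma category (F downarrow d), of H composed with the
projection (F downarrow d) -> C. Here that colimit is given
as a coproduct (disjoint union) of sets, so its cardinality is the
sum of the sizes of the summands.
Coproduct of sets with sizes: 6 + 8 + 1 + 6
= 21

21


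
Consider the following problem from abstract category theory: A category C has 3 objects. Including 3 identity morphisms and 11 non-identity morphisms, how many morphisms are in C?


Each object has an identity morphism, giving 3 identities.
Adding the 11 non-identity morphisms:
Total = 3 + 11 = 14

14


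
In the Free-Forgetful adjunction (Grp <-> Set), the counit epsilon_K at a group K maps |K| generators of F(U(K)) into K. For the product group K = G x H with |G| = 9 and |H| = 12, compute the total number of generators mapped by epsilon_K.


The counit epsilon_K: F(U(K)) -> K of the Free-Forgetful adjunction
maps |K| generators of F(U(K)) into K. For K = G x H (the product group),
|G x H| = |G| * |H|.
Total generators mapped = 9 * 12 = 108.

108


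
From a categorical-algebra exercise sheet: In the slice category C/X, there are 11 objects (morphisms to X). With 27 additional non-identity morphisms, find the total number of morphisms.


In the slice category C/X, objects are morphisms to X.
Identity morphisms: 11 (one per object of C/X).
Non-identity morphisms: 27.
Total = 11 + 27 = 38

38


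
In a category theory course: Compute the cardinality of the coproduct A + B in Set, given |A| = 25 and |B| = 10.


In Set, the coproduct A + B is the disjoint union.
|A + B| = |A| + |B| = 25 + 10 = 35

35


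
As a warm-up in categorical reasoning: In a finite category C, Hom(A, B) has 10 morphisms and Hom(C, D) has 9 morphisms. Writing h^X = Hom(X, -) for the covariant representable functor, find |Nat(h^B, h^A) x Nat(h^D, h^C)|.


By the Yoneda lemma, Nat(h^B, h^A) is isomorphic to Hom(A, B),
so |Nat(h^B, h^A)| = |Hom(A, B)| and |Nat(h^D, h^C)| = |Hom(C, D)|.
|Hom(A, B)| = 10, |Hom(C, D)| = 9.
|Nat(h^B, h^A) x Nat(h^D, h^C)| = 10 * 9 = 90

90


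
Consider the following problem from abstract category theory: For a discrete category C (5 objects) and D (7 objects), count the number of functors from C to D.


A functor from a discrete category C to D is determined by
where each object maps. Each of the 5 objects of C can map
to any of the 7 objects of D independently.
Number of functors = 7^5 = 16807

16807


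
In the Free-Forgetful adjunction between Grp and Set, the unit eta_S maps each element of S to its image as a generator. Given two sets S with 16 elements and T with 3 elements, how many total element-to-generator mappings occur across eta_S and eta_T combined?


The unit eta_X: X -> U(F(X)) of the Free-Forgetful adjunction
maps each element of X to a generator of F(X). For X = S + T (disjoint
union in Set), |S + T| = |S| + |T|.
Total mappings = 16 + 3 = 19.

19


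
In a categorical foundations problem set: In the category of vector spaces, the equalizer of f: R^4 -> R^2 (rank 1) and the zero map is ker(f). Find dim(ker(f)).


The equalizer of f and the zero map is ker(f).
By the rank-nullity theorem: dim(ker(f)) = dim(domain) - rank(f).
dim(ker(f)) = 4 - 1 = 3

3


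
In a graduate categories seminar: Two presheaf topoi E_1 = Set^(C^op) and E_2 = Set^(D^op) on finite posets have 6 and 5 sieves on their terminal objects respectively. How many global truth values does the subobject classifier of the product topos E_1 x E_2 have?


In a product of presheaf topoi E_1 x E_2, the subobject classifier
is Omega = Omega_1 x Omega_2 (componentwise), so
|Omega(top)| = |Omega_1(top_1)| * |Omega_2(top_2)|.
= 6 * 5 = 30.

30


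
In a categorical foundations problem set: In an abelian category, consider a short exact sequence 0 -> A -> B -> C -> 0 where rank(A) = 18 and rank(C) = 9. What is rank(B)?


For a short exact sequence 0 -> A -> B -> C -> 0,
rank is additive: rank(B) = rank(A) + rank(C).
rank(B) = 18 + 9 = 27

27


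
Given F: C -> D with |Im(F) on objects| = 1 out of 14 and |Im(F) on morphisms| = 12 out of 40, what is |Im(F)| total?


The image of F consists of distinct objects and distinct morphisms.
|Im(F)| on objects = 1
|Im(F)| on morphisms = 12
Total image cardinality = 1 + 12 = 13

13


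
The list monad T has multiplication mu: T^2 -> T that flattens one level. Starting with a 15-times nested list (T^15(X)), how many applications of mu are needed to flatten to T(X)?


Each application of mu: T^2 -> T removes one layer of nesting.
Starting at depth 15 (i.e., T^15(X)), we need to reach T(X).
Number of mu applications = 15 - 1 = 14

14


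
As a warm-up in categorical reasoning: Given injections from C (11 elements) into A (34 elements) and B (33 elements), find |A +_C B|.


The pushout A +_C B identifies the images of C in A and B.
|A +_C B| = |A| + |B| - |C| (for injections).
= 34 + 33 - 11 = 56

56


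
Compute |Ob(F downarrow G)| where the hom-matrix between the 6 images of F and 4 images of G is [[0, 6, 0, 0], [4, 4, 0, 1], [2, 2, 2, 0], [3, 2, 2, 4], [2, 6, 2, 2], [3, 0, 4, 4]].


Objects of (F downarrow G) are triples (a, b, h: F(a)->G(b)).
The count equals the sum of all entries in the hom-matrix.
sum(row 0) = 6
sum(row 1) = 9
sum(row 2) = 6
sum(row 3) = 11
sum(row 4) = 12
sum(row 5) = 11
Grand total = 55

55


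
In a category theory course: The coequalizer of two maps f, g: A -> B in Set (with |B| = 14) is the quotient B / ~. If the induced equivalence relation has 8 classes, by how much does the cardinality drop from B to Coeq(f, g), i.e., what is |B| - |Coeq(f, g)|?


The coequalizer Coeq(f, g) = B / ~ has one element per equivalence class.
|B| = 14, |Coeq(f, g)| = 8.
|B| - |Coeq(f, g)| = 14 - 8 = 6.

6


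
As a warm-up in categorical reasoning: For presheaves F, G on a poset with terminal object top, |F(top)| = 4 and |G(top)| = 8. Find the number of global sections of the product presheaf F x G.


Global sections of a presheaf on a poset with terminal top satisfy
Gamma(H) ~ H(top). Presheaves admit pointwise products, so
(F x G)(top) = F(top) x G(top) (Cartesian product).
|Gamma(F x G)| = |F(top)| * |G(top)| = 4 * 8 = 32.

32


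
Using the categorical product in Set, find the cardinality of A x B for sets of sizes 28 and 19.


In Set, the product A x B is the Cartesian product.
By the universal property, |A x B| = |A| * |B|.
|A x B| = 28 * 19 = 532

532


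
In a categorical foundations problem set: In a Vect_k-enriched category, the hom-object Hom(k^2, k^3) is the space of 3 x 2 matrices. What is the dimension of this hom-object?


In Vect-enriched categories, Hom(k^n, k^m) is the space of m x n matrices.
dim(Hom(k^2, k^3)) = 3 * 2 = 6

6


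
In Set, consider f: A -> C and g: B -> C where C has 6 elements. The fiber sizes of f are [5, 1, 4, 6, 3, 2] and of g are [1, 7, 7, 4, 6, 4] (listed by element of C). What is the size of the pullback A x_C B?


The pullback A x_C B consists of pairs (a, b) with f(a) = g(b).
For each element c in C, the fiber product has |f^-1(c)| * |g^-1(c)| elements.
Summing over C: 5 * 1 + 1 * 7 + 4 * 7 + 6 * 4 + 3 * 6 + 2 * 4
= 5 + 7 + 28 + 24 + 18 + 8 = 90

90


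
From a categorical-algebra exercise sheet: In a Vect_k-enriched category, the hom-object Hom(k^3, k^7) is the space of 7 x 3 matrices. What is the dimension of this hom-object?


In Vect-enriched categories, Hom(k^n, k^m) is the space of m x n matrices.
dim(Hom(k^3, k^7)) = 7 * 3 = 21

21


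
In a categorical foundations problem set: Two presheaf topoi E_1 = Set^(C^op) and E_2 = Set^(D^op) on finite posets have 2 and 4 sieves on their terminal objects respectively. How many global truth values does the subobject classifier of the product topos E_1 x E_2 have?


In a product of presheaf topoi E_1 x E_2, the subobject classifier
is Omega = Omega_1 x Omega_2 (componentwise), so
|Omega(top)| = |Omega_1(top_1)| * |Omega_2(top_2)|.
= 2 * 4 = 8.

8


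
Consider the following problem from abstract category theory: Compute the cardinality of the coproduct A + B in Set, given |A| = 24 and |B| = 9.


In Set, the coproduct A + B is the disjoint union.
|A + B| = |A| + |B| = 24 + 9 = 33

33


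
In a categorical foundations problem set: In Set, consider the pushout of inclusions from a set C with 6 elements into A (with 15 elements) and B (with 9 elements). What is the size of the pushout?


The pushout A +_C B identifies the images of C in A and B.
|A +_C B| = |A| + |B| - |C| (for injections).
= 15 + 9 - 6 = 18

18


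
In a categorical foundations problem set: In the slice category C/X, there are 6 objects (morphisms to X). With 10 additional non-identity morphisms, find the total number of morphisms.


In the slice category C/X, objects are morphisms to X.
Identity morphisms: 6 (one per object of C/X).
Non-identity morphisms: 10.
Total = 6 + 10 = 16

16


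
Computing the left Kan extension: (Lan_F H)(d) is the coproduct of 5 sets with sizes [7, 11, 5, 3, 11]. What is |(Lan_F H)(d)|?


Pointwise, the left Kan extension (Lan_F H)(d) is the colimit, indexed
by the comma category (F downarrow d), of H composed with the
projection (F downarrow d) -> C. Here that colimit is given
as a coproduct (disjoint union) of sets, so its cardinality is the
sum of the sizes of the summands.
Coproduct of sets with sizes: 7 + 11 + 5 + 3 + 11
= 37

37


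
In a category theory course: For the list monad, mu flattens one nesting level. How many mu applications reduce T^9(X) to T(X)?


Each application of mu: T^2 -> T removes one layer of nesting.
Starting at depth 9 (i.e., T^9(X)), we need to reach T(X).
Number of mu applications = 9 - 1 = 8

8


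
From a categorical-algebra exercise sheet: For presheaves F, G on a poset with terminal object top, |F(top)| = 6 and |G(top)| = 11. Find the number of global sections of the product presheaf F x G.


Global sections of a presheaf on a poset with terminal top satisfy
Gamma(H) ~ H(top). Presheaves admit pointwise products, so
(F x G)(top) = F(top) x G(top) (Cartesian product).
|Gamma(F x G)| = |F(top)| * |G(top)| = 6 * 11 = 66.

66


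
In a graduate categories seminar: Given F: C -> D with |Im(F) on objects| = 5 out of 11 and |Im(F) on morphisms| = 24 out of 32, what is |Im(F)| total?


The image of F consists of distinct objects and distinct morphisms.
|Im(F)| on objects = 5
|Im(F)| on morphisms = 24
Total image cardinality = 5 + 24 = 29

29


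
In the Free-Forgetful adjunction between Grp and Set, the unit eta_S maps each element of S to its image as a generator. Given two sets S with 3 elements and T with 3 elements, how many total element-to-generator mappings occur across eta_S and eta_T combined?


The unit eta_X: X -> U(F(X)) of the Free-Forgetful adjunction
maps each element of X to a generator of F(X). For X = S + T (disjoint
union in Set), |S + T| = |S| + |T|.
Total mappings = 3 + 3 = 6.

6


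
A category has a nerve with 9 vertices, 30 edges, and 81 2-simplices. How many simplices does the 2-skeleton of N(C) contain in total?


The 2-skeleton of the nerve N(C) consists of simplices in dimensions 0, 1, 2:
  |N(C)_0| = 9 (objects)
  |N(C)_1| = 30 (morphisms)
  |N(C)_2| = 81 (composable pairs)
Total = 9 + 30 + 81 = 120

120


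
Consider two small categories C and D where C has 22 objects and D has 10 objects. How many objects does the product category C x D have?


The product category C x D has objects that are pairs (c, d).
Number of pairs = |Ob(C)| * |Ob(D)| = 22 * 10 = 220

220


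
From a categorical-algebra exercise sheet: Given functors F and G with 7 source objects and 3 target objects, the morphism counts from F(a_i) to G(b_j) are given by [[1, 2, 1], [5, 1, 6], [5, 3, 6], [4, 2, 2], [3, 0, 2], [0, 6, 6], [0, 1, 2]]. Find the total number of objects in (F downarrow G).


Objects of (F downarrow G) are triples (a, b, h: F(a)->G(b)).
The count equals the sum of all entries in the hom-matrix.
sum(row 0) = 4
sum(row 1) = 12
sum(row 2) = 14
sum(row 3) = 8
sum(row 4) = 5
sum(row 5) = 12
sum(row 6) = 3
Grand total = 58

58


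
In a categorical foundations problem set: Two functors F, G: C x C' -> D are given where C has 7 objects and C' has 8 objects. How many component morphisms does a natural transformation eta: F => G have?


A natural transformation eta: F => G assigns one component morphism per
object of the domain category.
The domain is the product category C x C', so
|Ob(C x C')| = |Ob(C)| * |Ob(C')| = 7 * 8 = 56.
Therefore eta has 56 component morphisms.

56


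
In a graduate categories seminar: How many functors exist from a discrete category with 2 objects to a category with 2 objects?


A functor from a discrete category C to D is determined by
where each object maps. Each of the 2 objects of C can map
to any of the 2 objects of D independently.
Number of functors = 2^2 = 4

4


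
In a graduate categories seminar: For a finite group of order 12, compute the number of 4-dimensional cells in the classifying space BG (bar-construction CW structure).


In the bar-construction CW model of BG, the n-cells are indexed by
n-tuples [g_1|...|g_n] of non-identity elements of G (degenerate
simplices with some g_i = e do not contribute cells), so there are
(|G| - 1)^n n-cells.
For dim = 4 with |G| = 12:
cells = (12 - 1)^4 = 11^4 = 14641

14641


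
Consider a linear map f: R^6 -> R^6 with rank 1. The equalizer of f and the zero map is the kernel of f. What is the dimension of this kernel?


The equalizer of f and the zero map is ker(f).
By the rank-nullity theorem: dim(ker(f)) = dim(domain) - rank(f).
dim(ker(f)) = 6 - 1 = 5

5


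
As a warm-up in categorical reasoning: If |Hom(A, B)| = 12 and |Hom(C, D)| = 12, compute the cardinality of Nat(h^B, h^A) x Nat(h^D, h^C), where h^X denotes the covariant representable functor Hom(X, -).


By the Yoneda lemma, Nat(h^B, h^A) is isomorphic to Hom(A, B),
so |Nat(h^B, h^A)| = |Hom(A, B)| and |Nat(h^D, h^C)| = |Hom(C, D)|.
|Hom(A, B)| = 12, |Hom(C, D)| = 12.
|Nat(h^B, h^A) x Nat(h^D, h^C)| = 12 * 12 = 144

144


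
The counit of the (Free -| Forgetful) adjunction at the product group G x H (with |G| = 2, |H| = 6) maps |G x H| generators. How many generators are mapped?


The counit epsilon_K: F(U(K)) -> K of the Free-Forgetful adjunction
maps |K| generators of F(U(K)) into K. For K = G x H (the product group),
|G x H| = |G| * |H|.
Total generators mapped = 2 * 6 = 12.

12


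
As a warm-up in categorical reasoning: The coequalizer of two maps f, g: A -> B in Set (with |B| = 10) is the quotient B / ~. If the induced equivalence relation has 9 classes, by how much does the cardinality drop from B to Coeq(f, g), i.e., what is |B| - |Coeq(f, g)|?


The coequalizer Coeq(f, g) = B / ~ has one element per equivalence class.
|B| = 10, |Coeq(f, g)| = 9.
|B| - |Coeq(f, g)| = 10 - 9 = 1.

1


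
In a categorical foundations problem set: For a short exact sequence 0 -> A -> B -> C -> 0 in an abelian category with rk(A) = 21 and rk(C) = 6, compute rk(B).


For a short exact sequence 0 -> A -> B -> C -> 0,
rank is additive: rank(B) = rank(A) + rank(C).
rank(B) = 21 + 6 = 27

27


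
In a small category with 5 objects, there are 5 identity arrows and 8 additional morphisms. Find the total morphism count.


Each object has an identity morphism, giving 5 identities.
Adding the 8 non-identity morphisms:
Total = 5 + 8 = 13

13


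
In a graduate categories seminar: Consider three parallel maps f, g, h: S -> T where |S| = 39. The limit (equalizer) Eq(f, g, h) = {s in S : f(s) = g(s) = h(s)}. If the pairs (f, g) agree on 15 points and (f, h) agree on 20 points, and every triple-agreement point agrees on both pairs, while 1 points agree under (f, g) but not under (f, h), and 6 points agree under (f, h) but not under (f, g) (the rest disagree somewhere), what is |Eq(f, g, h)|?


Eq(f, g, h) is the triple-agreement set: points in S where all three
maps take the same value. Using inclusion-exclusion on the pairwise data:
Pair (f, g) agrees on 15 points; pair (f, h) on 20 points.
Points agreeing under (f, g) but not (f, h) = 1; under (f, h) but not (f, g) = 6.
Triple-agreement = agreement-in-(f, g) minus points that agree under (f, g) but not (f, h):
|Eq(f, g, h)| = 15 - 1 = 14
(cross-check via (f, h): 20 - 6 = 14.)

14


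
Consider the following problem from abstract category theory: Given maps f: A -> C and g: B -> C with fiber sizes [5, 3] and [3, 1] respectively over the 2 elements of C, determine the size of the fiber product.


The pullback A x_C B consists of pairs (a, b) with f(a) = g(b).
For each element c in C, the fiber product has |f^-1(c)| * |g^-1(c)| elements.
Summing over C: 5 * 3 + 3 * 1
= 15 + 3 = 18

18


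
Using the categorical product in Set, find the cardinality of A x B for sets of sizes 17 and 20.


In Set, the product A x B is the Cartesian product.
By the universal property, |A x B| = |A| * |B|.
|A x B| = 17 * 20 = 340

340


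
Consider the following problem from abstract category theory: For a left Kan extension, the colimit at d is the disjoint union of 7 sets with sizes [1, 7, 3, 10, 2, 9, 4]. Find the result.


Pointwise, the left Kan extension (Lan_F H)(d) is the colimit, indexed
by the comma category (F downarrow d), of H composed with the
projection (F downarrow d) -> C. Here that colimit is given
as a coproduct (disjoint union) of sets, so its cardinality is the
sum of the sizes of the summands.
Coproduct of sets with sizes: 1 + 7 + 3 + 10 + 2 + 9 + 4
= 36

36


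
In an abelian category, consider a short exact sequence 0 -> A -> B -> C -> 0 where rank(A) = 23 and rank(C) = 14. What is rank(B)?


For a short exact sequence 0 -> A -> B -> C -> 0,
rank is additive: rank(B) = rank(A) + rank(C).
rank(B) = 23 + 14 = 37

37


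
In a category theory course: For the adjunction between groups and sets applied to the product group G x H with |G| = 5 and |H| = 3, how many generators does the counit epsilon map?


The counit epsilon_K: F(U(K)) -> K of the Free-Forgetful adjunction
maps |K| generators of F(U(K)) into K. For K = G x H (the product group),
|G x H| = |G| * |H|.
Total generators mapped = 5 * 3 = 15.

15


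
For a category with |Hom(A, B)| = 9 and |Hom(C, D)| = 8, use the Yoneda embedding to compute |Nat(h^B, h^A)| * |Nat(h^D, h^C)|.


By the Yoneda lemma, Nat(h^B, h^A) is isomorphic to Hom(A, B),
so |Nat(h^B, h^A)| = |Hom(A, B)| and |Nat(h^D, h^C)| = |Hom(C, D)|.
|Hom(A, B)| = 9, |Hom(C, D)| = 8.
|Nat(h^B, h^A) x Nat(h^D, h^C)| = 9 * 8 = 72

72


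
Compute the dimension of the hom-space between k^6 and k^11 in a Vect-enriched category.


In Vect-enriched categories, Hom(k^n, k^m) is the space of m x n matrices.
dim(Hom(k^6, k^11)) = 11 * 6 = 66

66


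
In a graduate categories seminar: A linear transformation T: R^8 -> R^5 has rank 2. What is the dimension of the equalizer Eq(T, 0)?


The equalizer of f and the zero map is ker(f).
By the rank-nullity theorem: dim(ker(f)) = dim(domain) - rank(f).
dim(ker(f)) = 8 - 2 = 6

6


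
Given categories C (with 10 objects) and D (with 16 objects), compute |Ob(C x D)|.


The product category C x D has objects that are pairs (c, d).
Number of pairs = |Ob(C)| * |Ob(D)| = 10 * 16 = 160

160


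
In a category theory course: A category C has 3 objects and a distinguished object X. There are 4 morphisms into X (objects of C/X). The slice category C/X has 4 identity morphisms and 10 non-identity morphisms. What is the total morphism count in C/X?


In the slice category C/X, objects are morphisms to X.
Identity morphisms: 4 (one per object of C/X).
Non-identity morphisms: 10.
Total = 4 + 10 = 14

14


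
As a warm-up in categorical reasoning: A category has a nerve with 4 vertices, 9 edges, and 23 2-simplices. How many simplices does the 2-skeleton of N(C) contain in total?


The 2-skeleton of the nerve N(C) consists of simplices in dimensions 0, 1, 2:
  |N(C)_0| = 4 (objects)
  |N(C)_1| = 9 (morphisms)
  |N(C)_2| = 23 (composable pairs)
Total = 4 + 9 + 23 = 36

36


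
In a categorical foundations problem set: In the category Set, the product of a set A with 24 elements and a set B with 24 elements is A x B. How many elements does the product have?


In Set, the product A x B is the Cartesian product.
By the universal property, |A x B| = |A| * |B|.
|A x B| = 24 * 24 = 576

576


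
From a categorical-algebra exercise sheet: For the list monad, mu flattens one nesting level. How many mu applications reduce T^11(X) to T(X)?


Each application of mu: T^2 -> T removes one layer of nesting.
Starting at depth 11 (i.e., T^11(X)), we need to reach T(X).
Number of mu applications = 11 - 1 = 10

10


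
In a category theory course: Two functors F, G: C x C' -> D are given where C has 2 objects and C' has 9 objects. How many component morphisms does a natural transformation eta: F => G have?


A natural transformation eta: F => G assigns one component morphism per
object of the domain category.
The domain is the product category C x C', so
|Ob(C x C')| = |Ob(C)| * |Ob(C')| = 2 * 9 = 18.
Therefore eta has 18 component morphisms.

18


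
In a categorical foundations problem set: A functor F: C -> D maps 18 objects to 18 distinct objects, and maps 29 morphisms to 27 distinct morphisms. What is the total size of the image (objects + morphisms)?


The image of F consists of distinct objects and distinct morphisms.
|Im(F)| on objects = 18
|Im(F)| on morphisms = 27
Total image cardinality = 18 + 27 = 45

45


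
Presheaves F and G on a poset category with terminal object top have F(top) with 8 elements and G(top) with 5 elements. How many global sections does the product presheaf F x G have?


Global sections of a presheaf on a poset with terminal top satisfy
Gamma(H) ~ H(top). Presheaves admit pointwise products, so
(F x G)(top) = F(top) x G(top) (Cartesian product).
|Gamma(F x G)| = |F(top)| * |G(top)| = 8 * 5 = 40.

40


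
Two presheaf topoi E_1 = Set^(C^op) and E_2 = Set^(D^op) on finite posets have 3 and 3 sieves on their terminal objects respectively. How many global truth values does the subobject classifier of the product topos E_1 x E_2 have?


In a product of presheaf topoi E_1 x E_2, the subobject classifier
is Omega = Omega_1 x Omega_2 (componentwise), so
|Omega(top)| = |Omega_1(top_1)| * |Omega_2(top_2)|.
= 3 * 3 = 9.

9


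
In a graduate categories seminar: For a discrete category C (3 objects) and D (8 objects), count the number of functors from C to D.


A functor from a discrete category C to D is determined by
where each object maps. Each of the 3 objects of C can map
to any of the 8 objects of D independently.
Number of functors = 8^3 = 512

512


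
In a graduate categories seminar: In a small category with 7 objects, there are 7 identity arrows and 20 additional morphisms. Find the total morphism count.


Each object has an identity morphism, giving 7 identities.
Adding the 20 non-identity morphisms:
Total = 7 + 20 = 27

27


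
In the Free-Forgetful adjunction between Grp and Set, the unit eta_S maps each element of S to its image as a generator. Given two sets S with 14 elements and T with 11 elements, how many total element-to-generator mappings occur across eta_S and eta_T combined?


The unit eta_X: X -> U(F(X)) of the Free-Forgetful adjunction
maps each element of X to a generator of F(X). For X = S + T (disjoint
union in Set), |S + T| = |S| + |T|.
Total mappings = 14 + 11 = 25.

25
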